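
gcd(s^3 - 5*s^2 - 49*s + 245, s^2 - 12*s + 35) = s^2 - 12*s + 35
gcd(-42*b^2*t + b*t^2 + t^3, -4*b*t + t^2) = t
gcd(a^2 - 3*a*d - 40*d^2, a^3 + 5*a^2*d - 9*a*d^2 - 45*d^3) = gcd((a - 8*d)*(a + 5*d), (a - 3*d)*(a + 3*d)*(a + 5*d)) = a + 5*d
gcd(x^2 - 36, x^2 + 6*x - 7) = 1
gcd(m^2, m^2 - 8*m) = m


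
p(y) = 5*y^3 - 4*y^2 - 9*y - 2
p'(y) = 15*y^2 - 8*y - 9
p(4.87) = 436.81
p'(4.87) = 307.79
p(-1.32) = -8.59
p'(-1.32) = 27.70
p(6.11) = 934.18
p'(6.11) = 502.10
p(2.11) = 8.17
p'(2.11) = 40.90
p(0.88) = -9.61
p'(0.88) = -4.42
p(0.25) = -4.42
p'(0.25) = -10.06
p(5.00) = 478.00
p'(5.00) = 326.00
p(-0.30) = 0.20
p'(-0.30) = -5.25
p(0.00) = -2.00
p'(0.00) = -9.00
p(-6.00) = -1172.00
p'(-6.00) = 579.00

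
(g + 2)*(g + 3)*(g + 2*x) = g^3 + 2*g^2*x + 5*g^2 + 10*g*x + 6*g + 12*x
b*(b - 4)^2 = b^3 - 8*b^2 + 16*b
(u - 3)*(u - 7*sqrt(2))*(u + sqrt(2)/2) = u^3 - 13*sqrt(2)*u^2/2 - 3*u^2 - 7*u + 39*sqrt(2)*u/2 + 21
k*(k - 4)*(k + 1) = k^3 - 3*k^2 - 4*k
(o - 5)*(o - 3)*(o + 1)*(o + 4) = o^4 - 3*o^3 - 21*o^2 + 43*o + 60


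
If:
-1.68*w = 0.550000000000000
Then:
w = -0.33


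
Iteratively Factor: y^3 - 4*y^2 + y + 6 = (y - 2)*(y^2 - 2*y - 3) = (y - 3)*(y - 2)*(y + 1)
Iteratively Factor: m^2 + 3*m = (m + 3)*(m)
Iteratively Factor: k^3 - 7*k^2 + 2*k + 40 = (k + 2)*(k^2 - 9*k + 20) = (k - 4)*(k + 2)*(k - 5)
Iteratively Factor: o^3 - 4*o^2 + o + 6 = (o - 2)*(o^2 - 2*o - 3) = (o - 3)*(o - 2)*(o + 1)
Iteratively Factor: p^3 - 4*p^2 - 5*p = (p + 1)*(p^2 - 5*p) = p*(p + 1)*(p - 5)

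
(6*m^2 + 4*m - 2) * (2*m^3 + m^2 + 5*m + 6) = 12*m^5 + 14*m^4 + 30*m^3 + 54*m^2 + 14*m - 12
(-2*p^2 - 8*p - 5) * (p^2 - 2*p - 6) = -2*p^4 - 4*p^3 + 23*p^2 + 58*p + 30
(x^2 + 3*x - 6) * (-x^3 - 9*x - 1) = -x^5 - 3*x^4 - 3*x^3 - 28*x^2 + 51*x + 6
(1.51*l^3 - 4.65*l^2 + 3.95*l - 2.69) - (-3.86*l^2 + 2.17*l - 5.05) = 1.51*l^3 - 0.79*l^2 + 1.78*l + 2.36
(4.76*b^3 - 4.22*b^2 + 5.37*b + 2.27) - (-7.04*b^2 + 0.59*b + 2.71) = 4.76*b^3 + 2.82*b^2 + 4.78*b - 0.44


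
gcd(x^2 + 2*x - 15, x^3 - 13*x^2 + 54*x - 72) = x - 3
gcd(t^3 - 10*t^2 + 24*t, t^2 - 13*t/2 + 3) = t - 6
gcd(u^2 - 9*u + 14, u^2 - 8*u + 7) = u - 7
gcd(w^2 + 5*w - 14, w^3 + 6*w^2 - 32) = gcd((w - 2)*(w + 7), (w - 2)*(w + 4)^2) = w - 2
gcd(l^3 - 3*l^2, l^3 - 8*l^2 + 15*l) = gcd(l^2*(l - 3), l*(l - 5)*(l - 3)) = l^2 - 3*l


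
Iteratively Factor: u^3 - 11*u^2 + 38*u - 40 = (u - 4)*(u^2 - 7*u + 10) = (u - 5)*(u - 4)*(u - 2)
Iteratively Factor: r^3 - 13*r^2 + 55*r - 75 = (r - 3)*(r^2 - 10*r + 25) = (r - 5)*(r - 3)*(r - 5)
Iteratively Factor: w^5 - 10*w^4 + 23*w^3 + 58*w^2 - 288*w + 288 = (w + 3)*(w^4 - 13*w^3 + 62*w^2 - 128*w + 96) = (w - 2)*(w + 3)*(w^3 - 11*w^2 + 40*w - 48) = (w - 3)*(w - 2)*(w + 3)*(w^2 - 8*w + 16) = (w - 4)*(w - 3)*(w - 2)*(w + 3)*(w - 4)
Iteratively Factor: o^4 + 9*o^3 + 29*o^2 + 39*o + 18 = (o + 1)*(o^3 + 8*o^2 + 21*o + 18) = (o + 1)*(o + 3)*(o^2 + 5*o + 6) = (o + 1)*(o + 2)*(o + 3)*(o + 3)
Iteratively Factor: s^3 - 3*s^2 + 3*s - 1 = (s - 1)*(s^2 - 2*s + 1) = (s - 1)^2*(s - 1)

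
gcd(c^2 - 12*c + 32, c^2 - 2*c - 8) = c - 4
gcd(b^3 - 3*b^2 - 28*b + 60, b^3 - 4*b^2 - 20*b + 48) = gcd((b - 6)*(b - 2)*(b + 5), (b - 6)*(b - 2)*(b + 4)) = b^2 - 8*b + 12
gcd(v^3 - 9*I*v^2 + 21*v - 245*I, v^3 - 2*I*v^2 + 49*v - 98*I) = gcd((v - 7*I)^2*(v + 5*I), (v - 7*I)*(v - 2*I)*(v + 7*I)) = v - 7*I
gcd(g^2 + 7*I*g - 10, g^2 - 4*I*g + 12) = g + 2*I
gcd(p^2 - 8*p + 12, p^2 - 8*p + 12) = p^2 - 8*p + 12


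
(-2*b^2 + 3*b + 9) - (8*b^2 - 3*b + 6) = -10*b^2 + 6*b + 3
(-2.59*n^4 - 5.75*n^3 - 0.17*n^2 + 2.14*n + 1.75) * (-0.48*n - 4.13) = 1.2432*n^5 + 13.4567*n^4 + 23.8291*n^3 - 0.3251*n^2 - 9.6782*n - 7.2275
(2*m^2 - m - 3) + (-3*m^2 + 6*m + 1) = -m^2 + 5*m - 2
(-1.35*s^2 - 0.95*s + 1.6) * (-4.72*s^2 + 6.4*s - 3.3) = 6.372*s^4 - 4.156*s^3 - 9.177*s^2 + 13.375*s - 5.28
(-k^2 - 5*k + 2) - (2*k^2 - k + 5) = -3*k^2 - 4*k - 3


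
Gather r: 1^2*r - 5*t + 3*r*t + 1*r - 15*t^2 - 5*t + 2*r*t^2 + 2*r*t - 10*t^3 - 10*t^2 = r*(2*t^2 + 5*t + 2) - 10*t^3 - 25*t^2 - 10*t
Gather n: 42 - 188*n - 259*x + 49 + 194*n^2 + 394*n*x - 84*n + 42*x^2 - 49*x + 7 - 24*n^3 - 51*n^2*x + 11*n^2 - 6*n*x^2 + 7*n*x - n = -24*n^3 + n^2*(205 - 51*x) + n*(-6*x^2 + 401*x - 273) + 42*x^2 - 308*x + 98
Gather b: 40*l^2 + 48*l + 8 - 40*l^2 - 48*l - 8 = 0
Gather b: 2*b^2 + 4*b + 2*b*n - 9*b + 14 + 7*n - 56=2*b^2 + b*(2*n - 5) + 7*n - 42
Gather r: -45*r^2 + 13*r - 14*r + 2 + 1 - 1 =-45*r^2 - r + 2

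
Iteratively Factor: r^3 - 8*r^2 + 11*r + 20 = (r - 5)*(r^2 - 3*r - 4) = (r - 5)*(r + 1)*(r - 4)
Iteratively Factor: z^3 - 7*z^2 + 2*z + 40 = (z + 2)*(z^2 - 9*z + 20) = (z - 5)*(z + 2)*(z - 4)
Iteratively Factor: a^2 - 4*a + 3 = (a - 3)*(a - 1)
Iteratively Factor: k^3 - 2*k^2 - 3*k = (k + 1)*(k^2 - 3*k) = (k - 3)*(k + 1)*(k)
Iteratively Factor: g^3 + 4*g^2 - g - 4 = (g + 1)*(g^2 + 3*g - 4) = (g - 1)*(g + 1)*(g + 4)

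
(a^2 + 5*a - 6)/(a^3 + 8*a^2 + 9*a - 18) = 1/(a + 3)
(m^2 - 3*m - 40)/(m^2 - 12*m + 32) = (m + 5)/(m - 4)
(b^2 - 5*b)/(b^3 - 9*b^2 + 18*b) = (b - 5)/(b^2 - 9*b + 18)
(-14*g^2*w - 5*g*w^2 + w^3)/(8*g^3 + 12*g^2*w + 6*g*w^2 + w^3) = w*(-7*g + w)/(4*g^2 + 4*g*w + w^2)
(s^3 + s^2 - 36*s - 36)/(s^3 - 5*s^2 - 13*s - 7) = (s^2 - 36)/(s^2 - 6*s - 7)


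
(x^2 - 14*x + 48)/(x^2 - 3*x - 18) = (x - 8)/(x + 3)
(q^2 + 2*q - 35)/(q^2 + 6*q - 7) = (q - 5)/(q - 1)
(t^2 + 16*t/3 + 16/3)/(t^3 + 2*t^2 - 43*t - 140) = (t + 4/3)/(t^2 - 2*t - 35)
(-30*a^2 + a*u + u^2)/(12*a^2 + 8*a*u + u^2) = (-5*a + u)/(2*a + u)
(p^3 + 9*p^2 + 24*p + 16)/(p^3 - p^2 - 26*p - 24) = (p + 4)/(p - 6)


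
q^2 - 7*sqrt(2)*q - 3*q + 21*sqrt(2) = (q - 3)*(q - 7*sqrt(2))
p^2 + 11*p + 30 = (p + 5)*(p + 6)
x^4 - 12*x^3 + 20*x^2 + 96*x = x*(x - 8)*(x - 6)*(x + 2)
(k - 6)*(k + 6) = k^2 - 36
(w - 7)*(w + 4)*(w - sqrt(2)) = w^3 - 3*w^2 - sqrt(2)*w^2 - 28*w + 3*sqrt(2)*w + 28*sqrt(2)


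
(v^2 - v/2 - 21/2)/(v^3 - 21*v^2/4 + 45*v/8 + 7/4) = 4*(v + 3)/(4*v^2 - 7*v - 2)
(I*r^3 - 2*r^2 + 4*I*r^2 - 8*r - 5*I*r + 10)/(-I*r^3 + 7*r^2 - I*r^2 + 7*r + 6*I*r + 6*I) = (-r^3 - 2*r^2*(2 + I) + r*(5 - 8*I) + 10*I)/(r^3 + r^2*(1 + 7*I) + r*(-6 + 7*I) - 6)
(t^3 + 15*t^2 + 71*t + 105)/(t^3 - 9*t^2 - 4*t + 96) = (t^2 + 12*t + 35)/(t^2 - 12*t + 32)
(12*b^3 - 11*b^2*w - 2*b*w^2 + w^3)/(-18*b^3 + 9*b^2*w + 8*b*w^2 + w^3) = (-4*b + w)/(6*b + w)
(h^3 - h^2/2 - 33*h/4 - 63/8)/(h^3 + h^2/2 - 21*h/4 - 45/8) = (2*h - 7)/(2*h - 5)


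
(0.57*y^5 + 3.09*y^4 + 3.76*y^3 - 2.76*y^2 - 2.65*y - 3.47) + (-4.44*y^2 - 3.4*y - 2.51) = 0.57*y^5 + 3.09*y^4 + 3.76*y^3 - 7.2*y^2 - 6.05*y - 5.98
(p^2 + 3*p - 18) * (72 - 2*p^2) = -2*p^4 - 6*p^3 + 108*p^2 + 216*p - 1296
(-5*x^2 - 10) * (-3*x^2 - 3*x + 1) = 15*x^4 + 15*x^3 + 25*x^2 + 30*x - 10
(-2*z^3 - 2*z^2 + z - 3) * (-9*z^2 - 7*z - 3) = 18*z^5 + 32*z^4 + 11*z^3 + 26*z^2 + 18*z + 9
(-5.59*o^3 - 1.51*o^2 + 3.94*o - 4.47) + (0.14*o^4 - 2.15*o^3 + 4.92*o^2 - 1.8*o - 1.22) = 0.14*o^4 - 7.74*o^3 + 3.41*o^2 + 2.14*o - 5.69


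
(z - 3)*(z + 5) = z^2 + 2*z - 15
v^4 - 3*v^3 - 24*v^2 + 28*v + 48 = (v - 6)*(v - 2)*(v + 1)*(v + 4)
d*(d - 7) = d^2 - 7*d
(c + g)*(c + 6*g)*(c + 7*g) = c^3 + 14*c^2*g + 55*c*g^2 + 42*g^3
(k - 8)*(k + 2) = k^2 - 6*k - 16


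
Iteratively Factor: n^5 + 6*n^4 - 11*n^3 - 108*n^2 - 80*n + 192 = (n + 4)*(n^4 + 2*n^3 - 19*n^2 - 32*n + 48) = (n - 4)*(n + 4)*(n^3 + 6*n^2 + 5*n - 12) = (n - 4)*(n + 4)^2*(n^2 + 2*n - 3) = (n - 4)*(n + 3)*(n + 4)^2*(n - 1)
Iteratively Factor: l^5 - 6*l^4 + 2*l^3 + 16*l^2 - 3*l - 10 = (l - 2)*(l^4 - 4*l^3 - 6*l^2 + 4*l + 5) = (l - 2)*(l + 1)*(l^3 - 5*l^2 - l + 5) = (l - 2)*(l - 1)*(l + 1)*(l^2 - 4*l - 5) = (l - 2)*(l - 1)*(l + 1)^2*(l - 5)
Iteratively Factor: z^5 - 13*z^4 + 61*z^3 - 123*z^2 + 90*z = (z - 3)*(z^4 - 10*z^3 + 31*z^2 - 30*z) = (z - 5)*(z - 3)*(z^3 - 5*z^2 + 6*z) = (z - 5)*(z - 3)^2*(z^2 - 2*z) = (z - 5)*(z - 3)^2*(z - 2)*(z)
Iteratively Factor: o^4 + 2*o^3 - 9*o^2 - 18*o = (o)*(o^3 + 2*o^2 - 9*o - 18) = o*(o + 3)*(o^2 - o - 6) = o*(o - 3)*(o + 3)*(o + 2)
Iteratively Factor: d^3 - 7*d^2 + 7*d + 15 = (d - 5)*(d^2 - 2*d - 3) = (d - 5)*(d + 1)*(d - 3)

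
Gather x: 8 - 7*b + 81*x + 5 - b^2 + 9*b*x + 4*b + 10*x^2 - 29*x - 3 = -b^2 - 3*b + 10*x^2 + x*(9*b + 52) + 10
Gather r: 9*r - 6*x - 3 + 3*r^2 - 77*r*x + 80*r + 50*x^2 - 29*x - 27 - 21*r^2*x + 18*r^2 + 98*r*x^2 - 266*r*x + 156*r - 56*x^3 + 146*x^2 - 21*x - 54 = r^2*(21 - 21*x) + r*(98*x^2 - 343*x + 245) - 56*x^3 + 196*x^2 - 56*x - 84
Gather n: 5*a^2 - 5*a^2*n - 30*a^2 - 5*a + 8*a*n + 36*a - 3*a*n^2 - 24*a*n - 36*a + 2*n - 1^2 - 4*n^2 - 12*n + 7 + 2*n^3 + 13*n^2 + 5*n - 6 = -25*a^2 - 5*a + 2*n^3 + n^2*(9 - 3*a) + n*(-5*a^2 - 16*a - 5)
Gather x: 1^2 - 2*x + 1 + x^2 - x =x^2 - 3*x + 2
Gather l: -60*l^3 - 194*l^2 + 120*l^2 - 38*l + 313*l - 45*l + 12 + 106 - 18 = -60*l^3 - 74*l^2 + 230*l + 100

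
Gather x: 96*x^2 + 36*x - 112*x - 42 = 96*x^2 - 76*x - 42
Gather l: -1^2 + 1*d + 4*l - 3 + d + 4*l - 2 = 2*d + 8*l - 6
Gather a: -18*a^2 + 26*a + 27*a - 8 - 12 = -18*a^2 + 53*a - 20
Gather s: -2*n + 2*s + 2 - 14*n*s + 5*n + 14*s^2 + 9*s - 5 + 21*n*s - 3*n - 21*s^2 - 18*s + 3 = -7*s^2 + s*(7*n - 7)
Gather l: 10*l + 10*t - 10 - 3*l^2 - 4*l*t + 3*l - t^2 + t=-3*l^2 + l*(13 - 4*t) - t^2 + 11*t - 10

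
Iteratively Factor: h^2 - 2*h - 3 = (h + 1)*(h - 3)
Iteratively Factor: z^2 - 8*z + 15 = (z - 5)*(z - 3)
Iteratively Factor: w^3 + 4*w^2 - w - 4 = (w + 4)*(w^2 - 1) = (w + 1)*(w + 4)*(w - 1)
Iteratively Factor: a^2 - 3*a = (a)*(a - 3)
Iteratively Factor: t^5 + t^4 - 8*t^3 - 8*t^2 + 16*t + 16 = (t - 2)*(t^4 + 3*t^3 - 2*t^2 - 12*t - 8) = (t - 2)*(t + 2)*(t^3 + t^2 - 4*t - 4) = (t - 2)*(t + 2)^2*(t^2 - t - 2) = (t - 2)*(t + 1)*(t + 2)^2*(t - 2)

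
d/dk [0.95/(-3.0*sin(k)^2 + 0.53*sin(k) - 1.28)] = (5.7*sin(k) - 0.5035)*cos(k)/(3.0*sin(k)^2 - 0.53*sin(k) + 1.28)^2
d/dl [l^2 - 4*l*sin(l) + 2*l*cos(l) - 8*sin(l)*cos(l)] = -2*l*sin(l) - 4*l*cos(l) + 2*l - 4*sin(l) + 2*cos(l) - 8*cos(2*l)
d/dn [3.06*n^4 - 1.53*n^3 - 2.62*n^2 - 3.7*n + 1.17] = 12.24*n^3 - 4.59*n^2 - 5.24*n - 3.7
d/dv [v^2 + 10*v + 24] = 2*v + 10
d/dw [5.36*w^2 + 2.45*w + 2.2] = 10.72*w + 2.45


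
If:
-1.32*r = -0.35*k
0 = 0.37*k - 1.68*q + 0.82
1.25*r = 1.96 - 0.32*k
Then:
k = 3.01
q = 1.15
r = 0.80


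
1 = 1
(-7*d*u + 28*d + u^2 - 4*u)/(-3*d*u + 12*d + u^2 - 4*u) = (-7*d + u)/(-3*d + u)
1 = 1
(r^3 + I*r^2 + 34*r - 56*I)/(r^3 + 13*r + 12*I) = (r^2 + 5*I*r + 14)/(r^2 + 4*I*r - 3)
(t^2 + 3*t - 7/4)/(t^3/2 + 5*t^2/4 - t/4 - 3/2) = (4*t^2 + 12*t - 7)/(2*t^3 + 5*t^2 - t - 6)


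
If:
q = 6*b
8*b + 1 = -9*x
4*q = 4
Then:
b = 1/6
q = 1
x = -7/27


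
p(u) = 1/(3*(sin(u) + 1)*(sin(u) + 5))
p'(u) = -cos(u)/(3*(sin(u) + 1)*(sin(u) + 5)^2) - cos(u)/(3*(sin(u) + 1)^2*(sin(u) + 5))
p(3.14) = 0.07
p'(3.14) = 0.08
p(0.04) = 0.06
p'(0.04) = -0.07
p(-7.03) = 0.24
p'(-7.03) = -0.59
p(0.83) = 0.03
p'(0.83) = -0.02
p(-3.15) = 0.07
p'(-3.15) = 0.08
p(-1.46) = 13.57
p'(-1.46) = -245.08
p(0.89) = 0.03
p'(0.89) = -0.02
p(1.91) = 0.03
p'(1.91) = 0.01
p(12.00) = 0.16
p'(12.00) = -0.32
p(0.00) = 0.07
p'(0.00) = -0.08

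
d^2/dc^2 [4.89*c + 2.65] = 0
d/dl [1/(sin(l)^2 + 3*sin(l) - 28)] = -(2*sin(l) + 3)*cos(l)/(sin(l)^2 + 3*sin(l) - 28)^2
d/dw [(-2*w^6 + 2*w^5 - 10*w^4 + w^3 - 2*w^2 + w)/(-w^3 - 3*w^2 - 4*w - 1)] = (6*w^8 + 20*w^7 + 32*w^6 + 40*w^5 + 105*w^4 + 34*w^3 + 8*w^2 + 4*w - 1)/(w^6 + 6*w^5 + 17*w^4 + 26*w^3 + 22*w^2 + 8*w + 1)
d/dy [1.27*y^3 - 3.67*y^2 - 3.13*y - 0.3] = 3.81*y^2 - 7.34*y - 3.13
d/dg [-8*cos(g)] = 8*sin(g)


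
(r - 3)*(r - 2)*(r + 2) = r^3 - 3*r^2 - 4*r + 12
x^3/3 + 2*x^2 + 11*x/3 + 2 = (x/3 + 1)*(x + 1)*(x + 2)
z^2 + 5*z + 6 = (z + 2)*(z + 3)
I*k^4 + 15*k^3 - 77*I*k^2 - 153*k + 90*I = (k - 6*I)*(k - 5*I)*(k - 3*I)*(I*k + 1)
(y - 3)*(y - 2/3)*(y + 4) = y^3 + y^2/3 - 38*y/3 + 8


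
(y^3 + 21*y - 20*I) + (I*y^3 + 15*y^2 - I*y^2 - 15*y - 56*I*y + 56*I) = y^3 + I*y^3 + 15*y^2 - I*y^2 + 6*y - 56*I*y + 36*I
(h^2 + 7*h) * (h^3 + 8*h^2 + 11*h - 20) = h^5 + 15*h^4 + 67*h^3 + 57*h^2 - 140*h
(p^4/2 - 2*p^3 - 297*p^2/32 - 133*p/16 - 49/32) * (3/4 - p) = -p^5/2 + 19*p^4/8 + 249*p^3/32 + 173*p^2/128 - 301*p/64 - 147/128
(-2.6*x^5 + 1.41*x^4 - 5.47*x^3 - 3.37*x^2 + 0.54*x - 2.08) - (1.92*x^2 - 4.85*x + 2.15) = -2.6*x^5 + 1.41*x^4 - 5.47*x^3 - 5.29*x^2 + 5.39*x - 4.23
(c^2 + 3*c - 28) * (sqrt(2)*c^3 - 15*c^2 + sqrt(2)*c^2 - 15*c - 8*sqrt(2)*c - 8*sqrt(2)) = sqrt(2)*c^5 - 15*c^4 + 4*sqrt(2)*c^4 - 60*c^3 - 33*sqrt(2)*c^3 - 60*sqrt(2)*c^2 + 375*c^2 + 200*sqrt(2)*c + 420*c + 224*sqrt(2)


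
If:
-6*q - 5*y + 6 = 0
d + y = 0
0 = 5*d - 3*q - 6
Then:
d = 18/5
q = 4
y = -18/5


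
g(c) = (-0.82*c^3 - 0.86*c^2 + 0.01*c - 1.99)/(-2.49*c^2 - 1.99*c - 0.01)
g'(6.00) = 0.32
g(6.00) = 2.07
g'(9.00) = 0.33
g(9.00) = 3.05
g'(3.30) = 0.30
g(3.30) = 1.21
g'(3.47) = 0.31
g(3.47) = 1.26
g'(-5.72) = 0.34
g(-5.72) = -1.76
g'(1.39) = 0.04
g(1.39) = 0.77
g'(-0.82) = 1619.54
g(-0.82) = 40.48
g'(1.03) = -0.29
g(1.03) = 0.81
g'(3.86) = 0.31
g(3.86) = 1.38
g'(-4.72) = 0.35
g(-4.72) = -1.41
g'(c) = (4.98*c + 1.99)*(-0.82*c^3 - 0.86*c^2 + 0.01*c - 1.99)/(-2.49*c^2 - 1.99*c - 0.01)^2 + (-2.46*c^2 - 1.72*c + 0.01)/(-2.49*c^2 - 1.99*c - 0.01) = (2.0418*c^4 + 3.2636*c^3 + 1.7609*c^2 - 9.893*c - 3.9602)/(6.2001*c^4 + 9.9102*c^3 + 4.0099*c^2 + 0.0398*c + 0.0001)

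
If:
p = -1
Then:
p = -1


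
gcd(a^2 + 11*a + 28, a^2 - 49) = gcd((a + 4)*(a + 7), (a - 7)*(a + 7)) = a + 7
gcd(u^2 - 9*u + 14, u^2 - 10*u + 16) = u - 2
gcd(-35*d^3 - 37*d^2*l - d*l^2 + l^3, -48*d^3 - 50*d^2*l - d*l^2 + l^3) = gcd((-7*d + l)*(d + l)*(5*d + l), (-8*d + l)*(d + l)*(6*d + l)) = d + l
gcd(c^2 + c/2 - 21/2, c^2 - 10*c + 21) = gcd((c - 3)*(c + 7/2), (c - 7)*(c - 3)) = c - 3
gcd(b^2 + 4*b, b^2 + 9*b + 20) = b + 4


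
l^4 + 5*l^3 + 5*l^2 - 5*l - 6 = (l - 1)*(l + 1)*(l + 2)*(l + 3)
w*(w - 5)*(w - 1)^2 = w^4 - 7*w^3 + 11*w^2 - 5*w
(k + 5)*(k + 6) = k^2 + 11*k + 30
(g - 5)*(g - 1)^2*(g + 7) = g^4 - 38*g^2 + 72*g - 35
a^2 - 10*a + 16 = (a - 8)*(a - 2)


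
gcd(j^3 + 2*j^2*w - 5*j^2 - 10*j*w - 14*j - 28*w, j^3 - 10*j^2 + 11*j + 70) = j^2 - 5*j - 14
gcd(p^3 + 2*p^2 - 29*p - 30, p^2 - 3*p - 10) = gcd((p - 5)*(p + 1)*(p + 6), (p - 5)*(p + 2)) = p - 5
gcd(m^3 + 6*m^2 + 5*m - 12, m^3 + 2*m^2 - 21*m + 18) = m - 1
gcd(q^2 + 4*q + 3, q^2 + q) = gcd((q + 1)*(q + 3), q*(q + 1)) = q + 1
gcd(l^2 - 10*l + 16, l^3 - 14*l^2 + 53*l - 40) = l - 8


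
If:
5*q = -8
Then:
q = -8/5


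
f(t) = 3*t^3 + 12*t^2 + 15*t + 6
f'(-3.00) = 24.00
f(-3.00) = -12.00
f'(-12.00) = 1023.00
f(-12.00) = -3630.00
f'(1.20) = 56.76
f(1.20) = 46.46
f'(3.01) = 168.78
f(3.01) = 241.68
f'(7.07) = 634.54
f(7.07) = 1772.05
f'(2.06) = 102.63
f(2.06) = 114.05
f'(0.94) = 45.51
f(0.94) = 33.19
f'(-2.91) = 21.37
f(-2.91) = -9.96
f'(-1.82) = 1.13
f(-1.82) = 0.36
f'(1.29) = 60.94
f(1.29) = 51.76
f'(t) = 9*t^2 + 24*t + 15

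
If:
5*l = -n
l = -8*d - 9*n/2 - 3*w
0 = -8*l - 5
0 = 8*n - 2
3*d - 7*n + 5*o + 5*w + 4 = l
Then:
No Solution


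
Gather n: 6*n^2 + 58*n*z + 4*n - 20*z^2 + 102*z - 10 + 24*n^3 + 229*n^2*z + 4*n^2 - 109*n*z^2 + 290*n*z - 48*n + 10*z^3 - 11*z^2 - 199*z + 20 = 24*n^3 + n^2*(229*z + 10) + n*(-109*z^2 + 348*z - 44) + 10*z^3 - 31*z^2 - 97*z + 10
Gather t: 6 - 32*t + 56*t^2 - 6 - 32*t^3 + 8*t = -32*t^3 + 56*t^2 - 24*t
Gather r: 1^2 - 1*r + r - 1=0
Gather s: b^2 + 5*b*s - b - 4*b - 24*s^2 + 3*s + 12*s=b^2 - 5*b - 24*s^2 + s*(5*b + 15)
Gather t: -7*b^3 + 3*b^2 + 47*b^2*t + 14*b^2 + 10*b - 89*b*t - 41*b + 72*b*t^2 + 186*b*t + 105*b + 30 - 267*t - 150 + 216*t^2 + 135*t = -7*b^3 + 17*b^2 + 74*b + t^2*(72*b + 216) + t*(47*b^2 + 97*b - 132) - 120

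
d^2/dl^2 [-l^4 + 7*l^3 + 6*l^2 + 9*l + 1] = -12*l^2 + 42*l + 12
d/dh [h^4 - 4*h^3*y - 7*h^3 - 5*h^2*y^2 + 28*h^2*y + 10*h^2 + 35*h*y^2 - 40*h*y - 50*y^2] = 4*h^3 - 12*h^2*y - 21*h^2 - 10*h*y^2 + 56*h*y + 20*h + 35*y^2 - 40*y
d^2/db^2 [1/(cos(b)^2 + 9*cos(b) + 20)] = (-4*sin(b)^4 + 3*sin(b)^2 + 855*cos(b)/4 - 27*cos(3*b)/4 + 123)/((cos(b) + 4)^3*(cos(b) + 5)^3)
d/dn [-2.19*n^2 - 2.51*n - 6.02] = -4.38*n - 2.51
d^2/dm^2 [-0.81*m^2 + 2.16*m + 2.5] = -1.62000000000000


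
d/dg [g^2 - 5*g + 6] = 2*g - 5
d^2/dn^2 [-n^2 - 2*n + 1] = -2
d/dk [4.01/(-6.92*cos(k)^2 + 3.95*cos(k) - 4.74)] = (15.8395 - 55.4984*cos(k))*sin(k)/(6.92*cos(k)^2 - 3.95*cos(k) + 4.74)^2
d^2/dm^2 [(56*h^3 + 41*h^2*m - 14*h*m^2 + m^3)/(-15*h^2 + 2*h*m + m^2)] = h^2*(1712*h^3 - 5712*h^2*m + 1104*h*m^2 - 176*m^3)/(3375*h^6 - 1350*h^5*m - 495*h^4*m^2 + 172*h^3*m^3 + 33*h^2*m^4 - 6*h*m^5 - m^6)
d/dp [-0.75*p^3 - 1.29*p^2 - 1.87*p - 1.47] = -2.25*p^2 - 2.58*p - 1.87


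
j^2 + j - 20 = (j - 4)*(j + 5)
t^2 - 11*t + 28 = (t - 7)*(t - 4)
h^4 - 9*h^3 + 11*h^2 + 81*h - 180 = (h - 5)*(h - 4)*(h - 3)*(h + 3)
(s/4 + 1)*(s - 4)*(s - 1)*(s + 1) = s^4/4 - 17*s^2/4 + 4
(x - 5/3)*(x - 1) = x^2 - 8*x/3 + 5/3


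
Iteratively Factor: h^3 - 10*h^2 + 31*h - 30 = (h - 5)*(h^2 - 5*h + 6) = (h - 5)*(h - 2)*(h - 3)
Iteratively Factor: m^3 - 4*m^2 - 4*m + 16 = (m - 4)*(m^2 - 4) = (m - 4)*(m + 2)*(m - 2)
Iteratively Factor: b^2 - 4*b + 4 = (b - 2)*(b - 2)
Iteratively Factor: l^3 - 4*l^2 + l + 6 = (l - 3)*(l^2 - l - 2) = (l - 3)*(l - 2)*(l + 1)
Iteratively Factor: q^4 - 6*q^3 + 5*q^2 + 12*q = (q + 1)*(q^3 - 7*q^2 + 12*q) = q*(q + 1)*(q^2 - 7*q + 12) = q*(q - 3)*(q + 1)*(q - 4)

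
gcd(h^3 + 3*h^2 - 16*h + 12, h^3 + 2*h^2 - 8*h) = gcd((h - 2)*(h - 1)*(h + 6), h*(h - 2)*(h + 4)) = h - 2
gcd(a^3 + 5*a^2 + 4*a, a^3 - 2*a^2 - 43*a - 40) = a + 1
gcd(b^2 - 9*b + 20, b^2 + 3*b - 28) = b - 4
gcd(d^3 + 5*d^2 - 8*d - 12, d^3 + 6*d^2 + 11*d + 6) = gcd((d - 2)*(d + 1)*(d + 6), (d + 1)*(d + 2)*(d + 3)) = d + 1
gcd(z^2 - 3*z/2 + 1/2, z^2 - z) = z - 1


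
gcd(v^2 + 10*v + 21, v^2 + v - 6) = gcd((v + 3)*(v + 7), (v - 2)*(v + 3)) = v + 3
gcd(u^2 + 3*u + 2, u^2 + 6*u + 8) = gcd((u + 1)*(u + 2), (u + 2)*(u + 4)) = u + 2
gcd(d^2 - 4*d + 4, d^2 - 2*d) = d - 2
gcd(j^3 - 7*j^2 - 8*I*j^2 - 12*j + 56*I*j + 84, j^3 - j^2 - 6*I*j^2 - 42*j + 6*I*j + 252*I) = j^2 + j*(-7 - 6*I) + 42*I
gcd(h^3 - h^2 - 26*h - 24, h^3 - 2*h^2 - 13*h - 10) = h + 1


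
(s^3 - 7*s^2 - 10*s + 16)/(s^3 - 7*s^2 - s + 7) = (s^2 - 6*s - 16)/(s^2 - 6*s - 7)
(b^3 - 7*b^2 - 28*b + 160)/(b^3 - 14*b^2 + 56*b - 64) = (b + 5)/(b - 2)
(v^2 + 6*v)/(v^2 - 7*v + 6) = v*(v + 6)/(v^2 - 7*v + 6)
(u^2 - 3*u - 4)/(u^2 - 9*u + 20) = (u + 1)/(u - 5)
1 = 1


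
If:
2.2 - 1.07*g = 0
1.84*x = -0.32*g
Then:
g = 2.06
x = -0.36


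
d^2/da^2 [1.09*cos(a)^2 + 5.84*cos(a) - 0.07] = -5.84*cos(a) - 2.18*cos(2*a)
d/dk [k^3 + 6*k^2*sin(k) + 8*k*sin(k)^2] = 6*k^2*cos(k) + 3*k^2 + 12*k*sin(k) + 8*k*sin(2*k) + 8*sin(k)^2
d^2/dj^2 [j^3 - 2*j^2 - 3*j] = 6*j - 4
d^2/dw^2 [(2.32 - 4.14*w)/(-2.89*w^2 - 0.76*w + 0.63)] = ((7.1168 - 71.7876*w)*(2.89*w^2 + 0.76*w - 0.63) + (4.14*w - 2.32)*(5.78*w + 0.76)*(11.56*w + 1.52))/(2.89*w^2 + 0.76*w - 0.63)^3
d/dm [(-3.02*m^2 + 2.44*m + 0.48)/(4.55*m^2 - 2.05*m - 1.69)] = (-4.911*m^2 + 5.8396*m - 3.1396)/(20.7025*m^4 - 18.655*m^3 - 11.1765*m^2 + 6.929*m + 2.8561)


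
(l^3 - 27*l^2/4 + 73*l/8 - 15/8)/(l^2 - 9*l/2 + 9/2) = (4*l^2 - 21*l + 5)/(4*(l - 3))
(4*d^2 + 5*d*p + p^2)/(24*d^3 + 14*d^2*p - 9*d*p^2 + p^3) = (4*d + p)/(24*d^2 - 10*d*p + p^2)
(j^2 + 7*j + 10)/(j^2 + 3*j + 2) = (j + 5)/(j + 1)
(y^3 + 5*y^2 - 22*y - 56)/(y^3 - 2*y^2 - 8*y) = (y + 7)/y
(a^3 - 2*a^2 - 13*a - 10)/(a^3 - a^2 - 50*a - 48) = (a^2 - 3*a - 10)/(a^2 - 2*a - 48)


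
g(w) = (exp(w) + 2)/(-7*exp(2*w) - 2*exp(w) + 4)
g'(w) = (exp(w) + 2)*(14*exp(2*w) + 2*exp(w))/(-7*exp(2*w) - 2*exp(w) + 4)^2 + exp(w)/(-7*exp(2*w) - 2*exp(w) + 4) = (7*exp(2*w) + 28*exp(w) + 8)*exp(w)/(49*exp(4*w) + 28*exp(3*w) - 52*exp(2*w) - 16*exp(w) + 16)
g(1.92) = -0.03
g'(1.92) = 0.03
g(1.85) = -0.03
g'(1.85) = 0.04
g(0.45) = -0.22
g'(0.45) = 0.41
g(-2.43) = 0.55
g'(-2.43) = 0.07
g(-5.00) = 0.50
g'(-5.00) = 0.00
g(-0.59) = 3.45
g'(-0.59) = 25.96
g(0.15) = -0.41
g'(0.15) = 0.96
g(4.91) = -0.00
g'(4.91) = 0.00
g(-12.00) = 0.50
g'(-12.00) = 0.00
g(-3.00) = 0.53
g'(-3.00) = 0.03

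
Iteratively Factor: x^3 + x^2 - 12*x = (x - 3)*(x^2 + 4*x) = (x - 3)*(x + 4)*(x)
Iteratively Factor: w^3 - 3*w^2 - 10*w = (w + 2)*(w^2 - 5*w) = (w - 5)*(w + 2)*(w)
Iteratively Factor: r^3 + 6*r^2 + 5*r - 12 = (r + 4)*(r^2 + 2*r - 3) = (r + 3)*(r + 4)*(r - 1)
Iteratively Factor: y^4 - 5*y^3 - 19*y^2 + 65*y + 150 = (y - 5)*(y^3 - 19*y - 30) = (y - 5)*(y + 2)*(y^2 - 2*y - 15) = (y - 5)^2*(y + 2)*(y + 3)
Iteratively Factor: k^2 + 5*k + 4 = (k + 1)*(k + 4)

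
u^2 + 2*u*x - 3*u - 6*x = (u - 3)*(u + 2*x)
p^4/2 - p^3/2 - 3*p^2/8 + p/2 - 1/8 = (p/2 + 1/2)*(p - 1)*(p - 1/2)^2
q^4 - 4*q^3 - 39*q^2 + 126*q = q*(q - 7)*(q - 3)*(q + 6)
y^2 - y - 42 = (y - 7)*(y + 6)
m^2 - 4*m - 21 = (m - 7)*(m + 3)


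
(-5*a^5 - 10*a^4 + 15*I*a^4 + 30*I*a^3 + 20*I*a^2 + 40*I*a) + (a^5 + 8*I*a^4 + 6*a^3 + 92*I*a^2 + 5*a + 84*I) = -4*a^5 - 10*a^4 + 23*I*a^4 + 6*a^3 + 30*I*a^3 + 112*I*a^2 + 5*a + 40*I*a + 84*I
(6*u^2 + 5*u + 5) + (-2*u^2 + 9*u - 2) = 4*u^2 + 14*u + 3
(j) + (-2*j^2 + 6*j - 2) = -2*j^2 + 7*j - 2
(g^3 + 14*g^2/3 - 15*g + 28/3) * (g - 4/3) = g^4 + 10*g^3/3 - 191*g^2/9 + 88*g/3 - 112/9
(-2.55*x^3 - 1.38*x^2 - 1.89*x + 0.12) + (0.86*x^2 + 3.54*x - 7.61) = -2.55*x^3 - 0.52*x^2 + 1.65*x - 7.49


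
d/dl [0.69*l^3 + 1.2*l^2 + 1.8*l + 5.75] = 2.07*l^2 + 2.4*l + 1.8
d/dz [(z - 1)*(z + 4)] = 2*z + 3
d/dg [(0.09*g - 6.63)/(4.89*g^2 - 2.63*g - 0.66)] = (-0.4401*g^2 + 64.8414*g - 17.4963)/(23.9121*g^4 - 25.7214*g^3 + 0.4621*g^2 + 3.4716*g + 0.4356)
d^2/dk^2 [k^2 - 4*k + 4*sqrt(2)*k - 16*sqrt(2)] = 2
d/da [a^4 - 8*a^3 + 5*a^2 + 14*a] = 4*a^3 - 24*a^2 + 10*a + 14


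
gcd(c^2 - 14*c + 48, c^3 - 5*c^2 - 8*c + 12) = c - 6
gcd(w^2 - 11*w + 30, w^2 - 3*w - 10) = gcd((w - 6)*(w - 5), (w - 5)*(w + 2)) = w - 5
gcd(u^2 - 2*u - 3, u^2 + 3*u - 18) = u - 3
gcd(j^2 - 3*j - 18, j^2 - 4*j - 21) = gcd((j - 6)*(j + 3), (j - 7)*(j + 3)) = j + 3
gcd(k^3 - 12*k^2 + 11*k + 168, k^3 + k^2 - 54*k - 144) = k^2 - 5*k - 24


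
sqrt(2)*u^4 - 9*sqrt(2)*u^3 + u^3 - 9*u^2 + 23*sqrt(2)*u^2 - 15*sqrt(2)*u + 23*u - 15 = (u - 5)*(u - 3)*(u - 1)*(sqrt(2)*u + 1)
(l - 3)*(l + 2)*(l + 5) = l^3 + 4*l^2 - 11*l - 30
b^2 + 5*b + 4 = (b + 1)*(b + 4)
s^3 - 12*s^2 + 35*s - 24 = (s - 8)*(s - 3)*(s - 1)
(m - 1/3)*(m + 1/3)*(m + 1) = m^3 + m^2 - m/9 - 1/9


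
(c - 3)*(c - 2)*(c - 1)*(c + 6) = c^4 - 25*c^2 + 60*c - 36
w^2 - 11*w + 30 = (w - 6)*(w - 5)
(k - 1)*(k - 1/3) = k^2 - 4*k/3 + 1/3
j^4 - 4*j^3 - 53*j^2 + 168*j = j*(j - 8)*(j - 3)*(j + 7)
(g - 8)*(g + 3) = g^2 - 5*g - 24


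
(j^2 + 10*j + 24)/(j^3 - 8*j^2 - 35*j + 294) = (j + 4)/(j^2 - 14*j + 49)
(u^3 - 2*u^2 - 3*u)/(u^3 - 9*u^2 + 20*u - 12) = u*(u^2 - 2*u - 3)/(u^3 - 9*u^2 + 20*u - 12)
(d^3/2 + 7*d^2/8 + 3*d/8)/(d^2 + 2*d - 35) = d*(4*d^2 + 7*d + 3)/(8*(d^2 + 2*d - 35))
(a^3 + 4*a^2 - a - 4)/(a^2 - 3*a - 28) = (a^2 - 1)/(a - 7)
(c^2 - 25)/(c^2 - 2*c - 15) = (c + 5)/(c + 3)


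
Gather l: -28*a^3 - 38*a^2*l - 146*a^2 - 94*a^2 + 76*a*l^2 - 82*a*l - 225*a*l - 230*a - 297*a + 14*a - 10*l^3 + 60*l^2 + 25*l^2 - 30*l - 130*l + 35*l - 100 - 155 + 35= -28*a^3 - 240*a^2 - 513*a - 10*l^3 + l^2*(76*a + 85) + l*(-38*a^2 - 307*a - 125) - 220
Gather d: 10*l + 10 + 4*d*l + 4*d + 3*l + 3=d*(4*l + 4) + 13*l + 13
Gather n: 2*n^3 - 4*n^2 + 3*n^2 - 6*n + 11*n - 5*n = 2*n^3 - n^2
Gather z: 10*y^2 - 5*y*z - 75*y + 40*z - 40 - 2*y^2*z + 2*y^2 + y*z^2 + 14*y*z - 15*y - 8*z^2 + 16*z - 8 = 12*y^2 - 90*y + z^2*(y - 8) + z*(-2*y^2 + 9*y + 56) - 48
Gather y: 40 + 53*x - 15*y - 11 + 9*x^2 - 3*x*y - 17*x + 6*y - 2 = 9*x^2 + 36*x + y*(-3*x - 9) + 27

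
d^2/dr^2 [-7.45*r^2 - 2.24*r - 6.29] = -14.9000000000000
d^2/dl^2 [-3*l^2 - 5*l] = -6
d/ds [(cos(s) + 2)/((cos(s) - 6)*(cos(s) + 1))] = (cos(s)^2 + 4*cos(s) - 4)*sin(s)/((cos(s) - 6)^2*(cos(s) + 1)^2)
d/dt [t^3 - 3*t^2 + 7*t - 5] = 3*t^2 - 6*t + 7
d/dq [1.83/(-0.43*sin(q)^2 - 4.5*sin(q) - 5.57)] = (1.5738*sin(q) + 8.235)*cos(q)/(0.43*sin(q)^2 + 4.5*sin(q) + 5.57)^2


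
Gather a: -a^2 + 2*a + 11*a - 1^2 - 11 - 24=-a^2 + 13*a - 36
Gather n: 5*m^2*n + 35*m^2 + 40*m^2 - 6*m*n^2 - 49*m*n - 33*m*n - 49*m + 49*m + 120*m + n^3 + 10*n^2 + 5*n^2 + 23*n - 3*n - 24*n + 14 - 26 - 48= 75*m^2 + 120*m + n^3 + n^2*(15 - 6*m) + n*(5*m^2 - 82*m - 4) - 60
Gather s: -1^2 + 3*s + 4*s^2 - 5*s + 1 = 4*s^2 - 2*s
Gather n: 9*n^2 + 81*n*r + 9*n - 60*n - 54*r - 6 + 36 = 9*n^2 + n*(81*r - 51) - 54*r + 30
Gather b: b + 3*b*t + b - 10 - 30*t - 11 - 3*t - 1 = b*(3*t + 2) - 33*t - 22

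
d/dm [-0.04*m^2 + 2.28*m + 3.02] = 2.28 - 0.08*m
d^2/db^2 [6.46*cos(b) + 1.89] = -6.46*cos(b)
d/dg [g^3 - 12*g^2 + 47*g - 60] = 3*g^2 - 24*g + 47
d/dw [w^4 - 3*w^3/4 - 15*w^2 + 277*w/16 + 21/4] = 4*w^3 - 9*w^2/4 - 30*w + 277/16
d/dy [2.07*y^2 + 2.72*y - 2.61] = 4.14*y + 2.72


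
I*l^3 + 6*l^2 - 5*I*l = l*(l - 5*I)*(I*l + 1)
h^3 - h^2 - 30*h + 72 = (h - 4)*(h - 3)*(h + 6)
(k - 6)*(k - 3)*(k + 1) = k^3 - 8*k^2 + 9*k + 18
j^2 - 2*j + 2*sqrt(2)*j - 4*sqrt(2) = (j - 2)*(j + 2*sqrt(2))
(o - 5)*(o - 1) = o^2 - 6*o + 5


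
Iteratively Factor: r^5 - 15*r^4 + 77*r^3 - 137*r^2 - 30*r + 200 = (r - 5)*(r^4 - 10*r^3 + 27*r^2 - 2*r - 40) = (r - 5)*(r + 1)*(r^3 - 11*r^2 + 38*r - 40) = (r - 5)^2*(r + 1)*(r^2 - 6*r + 8) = (r - 5)^2*(r - 2)*(r + 1)*(r - 4)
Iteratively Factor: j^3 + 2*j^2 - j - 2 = (j + 1)*(j^2 + j - 2) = (j - 1)*(j + 1)*(j + 2)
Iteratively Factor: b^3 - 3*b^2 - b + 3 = (b - 1)*(b^2 - 2*b - 3) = (b - 3)*(b - 1)*(b + 1)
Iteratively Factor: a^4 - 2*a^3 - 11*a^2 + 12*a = (a)*(a^3 - 2*a^2 - 11*a + 12) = a*(a + 3)*(a^2 - 5*a + 4) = a*(a - 1)*(a + 3)*(a - 4)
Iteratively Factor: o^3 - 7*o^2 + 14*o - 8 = (o - 1)*(o^2 - 6*o + 8) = (o - 2)*(o - 1)*(o - 4)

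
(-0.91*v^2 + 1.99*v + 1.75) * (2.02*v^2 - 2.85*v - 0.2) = -1.8382*v^4 + 6.6133*v^3 - 1.9545*v^2 - 5.3855*v - 0.35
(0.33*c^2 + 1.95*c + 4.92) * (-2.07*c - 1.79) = -0.6831*c^3 - 4.6272*c^2 - 13.6749*c - 8.8068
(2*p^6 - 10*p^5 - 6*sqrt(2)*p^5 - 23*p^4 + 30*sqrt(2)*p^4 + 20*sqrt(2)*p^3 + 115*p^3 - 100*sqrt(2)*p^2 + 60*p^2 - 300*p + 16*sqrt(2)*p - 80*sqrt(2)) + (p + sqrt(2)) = 2*p^6 - 10*p^5 - 6*sqrt(2)*p^5 - 23*p^4 + 30*sqrt(2)*p^4 + 20*sqrt(2)*p^3 + 115*p^3 - 100*sqrt(2)*p^2 + 60*p^2 - 299*p + 16*sqrt(2)*p - 79*sqrt(2)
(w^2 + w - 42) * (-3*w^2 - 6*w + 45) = -3*w^4 - 9*w^3 + 165*w^2 + 297*w - 1890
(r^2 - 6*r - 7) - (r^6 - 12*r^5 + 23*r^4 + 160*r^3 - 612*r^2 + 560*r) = -r^6 + 12*r^5 - 23*r^4 - 160*r^3 + 613*r^2 - 566*r - 7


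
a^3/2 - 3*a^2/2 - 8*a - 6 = (a/2 + 1)*(a - 6)*(a + 1)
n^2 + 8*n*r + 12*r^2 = (n + 2*r)*(n + 6*r)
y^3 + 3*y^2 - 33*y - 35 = (y - 5)*(y + 1)*(y + 7)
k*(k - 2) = k^2 - 2*k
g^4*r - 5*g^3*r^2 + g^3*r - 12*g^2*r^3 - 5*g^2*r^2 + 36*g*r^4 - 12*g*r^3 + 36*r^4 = (g - 6*r)*(g - 2*r)*(g + 3*r)*(g*r + r)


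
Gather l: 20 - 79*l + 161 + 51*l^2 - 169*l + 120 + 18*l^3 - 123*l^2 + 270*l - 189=18*l^3 - 72*l^2 + 22*l + 112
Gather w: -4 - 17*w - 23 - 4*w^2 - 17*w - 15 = -4*w^2 - 34*w - 42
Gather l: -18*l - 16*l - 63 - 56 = -34*l - 119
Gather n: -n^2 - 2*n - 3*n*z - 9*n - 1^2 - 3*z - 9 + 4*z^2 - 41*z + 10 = -n^2 + n*(-3*z - 11) + 4*z^2 - 44*z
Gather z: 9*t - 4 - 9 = 9*t - 13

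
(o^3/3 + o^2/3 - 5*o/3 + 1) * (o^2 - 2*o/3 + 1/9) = o^5/3 + o^4/9 - 50*o^3/27 + 58*o^2/27 - 23*o/27 + 1/9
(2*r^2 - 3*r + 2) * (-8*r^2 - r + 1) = -16*r^4 + 22*r^3 - 11*r^2 - 5*r + 2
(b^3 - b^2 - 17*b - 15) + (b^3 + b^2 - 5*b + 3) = 2*b^3 - 22*b - 12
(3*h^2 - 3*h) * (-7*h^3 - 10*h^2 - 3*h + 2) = -21*h^5 - 9*h^4 + 21*h^3 + 15*h^2 - 6*h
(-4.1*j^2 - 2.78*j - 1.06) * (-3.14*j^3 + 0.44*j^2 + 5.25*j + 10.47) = 12.874*j^5 + 6.9252*j^4 - 19.4198*j^3 - 57.9884*j^2 - 34.6716*j - 11.0982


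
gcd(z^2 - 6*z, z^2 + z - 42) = z - 6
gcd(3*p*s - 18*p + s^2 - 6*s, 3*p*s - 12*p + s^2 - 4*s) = 3*p + s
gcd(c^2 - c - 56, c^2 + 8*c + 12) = 1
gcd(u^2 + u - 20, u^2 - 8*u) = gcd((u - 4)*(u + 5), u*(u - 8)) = 1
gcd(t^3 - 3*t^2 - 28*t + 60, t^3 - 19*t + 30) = t^2 + 3*t - 10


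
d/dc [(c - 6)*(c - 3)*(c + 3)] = 3*c^2 - 12*c - 9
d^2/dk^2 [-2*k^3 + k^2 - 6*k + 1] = 2 - 12*k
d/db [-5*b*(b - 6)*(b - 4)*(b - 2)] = -20*b^3 + 180*b^2 - 440*b + 240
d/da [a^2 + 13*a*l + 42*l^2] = 2*a + 13*l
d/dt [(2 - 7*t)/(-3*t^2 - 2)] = (-21*t^2 + 12*t + 14)/(9*t^4 + 12*t^2 + 4)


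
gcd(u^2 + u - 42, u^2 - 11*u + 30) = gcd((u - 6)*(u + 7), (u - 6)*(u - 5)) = u - 6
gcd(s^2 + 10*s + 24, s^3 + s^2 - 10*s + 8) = s + 4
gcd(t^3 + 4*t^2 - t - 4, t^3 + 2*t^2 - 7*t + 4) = t^2 + 3*t - 4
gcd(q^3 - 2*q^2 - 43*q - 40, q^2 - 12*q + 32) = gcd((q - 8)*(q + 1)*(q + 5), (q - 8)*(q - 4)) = q - 8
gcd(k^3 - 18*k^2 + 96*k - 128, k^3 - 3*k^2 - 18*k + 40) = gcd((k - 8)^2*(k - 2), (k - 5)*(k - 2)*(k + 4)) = k - 2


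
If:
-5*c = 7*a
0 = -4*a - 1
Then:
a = -1/4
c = 7/20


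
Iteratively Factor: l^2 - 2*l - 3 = (l + 1)*(l - 3)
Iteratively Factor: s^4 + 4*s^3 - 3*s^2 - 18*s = (s + 3)*(s^3 + s^2 - 6*s) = (s + 3)^2*(s^2 - 2*s) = (s - 2)*(s + 3)^2*(s)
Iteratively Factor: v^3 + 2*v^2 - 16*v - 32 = (v - 4)*(v^2 + 6*v + 8) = (v - 4)*(v + 2)*(v + 4)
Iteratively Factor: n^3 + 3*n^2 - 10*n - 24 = (n - 3)*(n^2 + 6*n + 8) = (n - 3)*(n + 2)*(n + 4)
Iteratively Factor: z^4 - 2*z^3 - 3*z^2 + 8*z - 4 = (z - 1)*(z^3 - z^2 - 4*z + 4) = (z - 2)*(z - 1)*(z^2 + z - 2) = (z - 2)*(z - 1)*(z + 2)*(z - 1)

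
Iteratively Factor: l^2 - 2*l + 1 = (l - 1)*(l - 1)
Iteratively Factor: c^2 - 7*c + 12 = (c - 3)*(c - 4)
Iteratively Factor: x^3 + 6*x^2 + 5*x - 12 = (x - 1)*(x^2 + 7*x + 12) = (x - 1)*(x + 4)*(x + 3)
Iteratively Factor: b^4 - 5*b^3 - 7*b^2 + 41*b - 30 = (b + 3)*(b^3 - 8*b^2 + 17*b - 10) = (b - 5)*(b + 3)*(b^2 - 3*b + 2) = (b - 5)*(b - 2)*(b + 3)*(b - 1)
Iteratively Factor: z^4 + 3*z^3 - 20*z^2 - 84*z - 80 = (z + 4)*(z^3 - z^2 - 16*z - 20) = (z + 2)*(z + 4)*(z^2 - 3*z - 10) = (z + 2)^2*(z + 4)*(z - 5)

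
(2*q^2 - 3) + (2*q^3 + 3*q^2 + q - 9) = 2*q^3 + 5*q^2 + q - 12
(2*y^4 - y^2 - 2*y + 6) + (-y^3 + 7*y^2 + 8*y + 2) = 2*y^4 - y^3 + 6*y^2 + 6*y + 8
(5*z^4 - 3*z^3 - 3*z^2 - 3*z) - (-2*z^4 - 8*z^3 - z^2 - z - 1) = 7*z^4 + 5*z^3 - 2*z^2 - 2*z + 1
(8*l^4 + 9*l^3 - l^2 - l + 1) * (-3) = -24*l^4 - 27*l^3 + 3*l^2 + 3*l - 3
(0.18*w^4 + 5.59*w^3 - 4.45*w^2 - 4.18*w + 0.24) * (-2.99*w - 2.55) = -0.5382*w^5 - 17.1731*w^4 - 0.948999999999996*w^3 + 23.8457*w^2 + 9.9414*w - 0.612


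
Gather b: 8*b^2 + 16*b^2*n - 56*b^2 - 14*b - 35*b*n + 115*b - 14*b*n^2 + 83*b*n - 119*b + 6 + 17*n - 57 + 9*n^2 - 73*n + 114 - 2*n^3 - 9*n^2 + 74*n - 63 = b^2*(16*n - 48) + b*(-14*n^2 + 48*n - 18) - 2*n^3 + 18*n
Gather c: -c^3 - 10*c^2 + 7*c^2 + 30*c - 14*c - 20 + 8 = -c^3 - 3*c^2 + 16*c - 12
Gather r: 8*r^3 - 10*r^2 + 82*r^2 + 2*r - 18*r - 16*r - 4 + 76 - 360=8*r^3 + 72*r^2 - 32*r - 288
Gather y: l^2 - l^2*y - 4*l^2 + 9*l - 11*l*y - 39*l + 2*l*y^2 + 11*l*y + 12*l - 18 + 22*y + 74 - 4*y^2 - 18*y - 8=-3*l^2 - 18*l + y^2*(2*l - 4) + y*(4 - l^2) + 48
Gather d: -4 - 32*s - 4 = -32*s - 8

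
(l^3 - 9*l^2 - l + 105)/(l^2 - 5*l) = l - 4 - 21/l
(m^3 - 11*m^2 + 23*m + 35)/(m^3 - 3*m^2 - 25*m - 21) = (m - 5)/(m + 3)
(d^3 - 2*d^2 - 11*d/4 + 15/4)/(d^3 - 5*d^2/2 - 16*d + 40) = (2*d^2 + d - 3)/(2*(d^2 - 16))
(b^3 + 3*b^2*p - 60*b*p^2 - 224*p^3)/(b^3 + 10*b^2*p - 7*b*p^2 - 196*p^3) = (-b^2 + 4*b*p + 32*p^2)/(-b^2 - 3*b*p + 28*p^2)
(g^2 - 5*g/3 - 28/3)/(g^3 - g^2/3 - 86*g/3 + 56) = (3*g + 7)/(3*g^2 + 11*g - 42)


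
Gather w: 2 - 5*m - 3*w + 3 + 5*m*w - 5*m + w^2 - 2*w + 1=-10*m + w^2 + w*(5*m - 5) + 6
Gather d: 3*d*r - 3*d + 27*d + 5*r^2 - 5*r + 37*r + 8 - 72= d*(3*r + 24) + 5*r^2 + 32*r - 64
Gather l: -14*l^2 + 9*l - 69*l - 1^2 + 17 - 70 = -14*l^2 - 60*l - 54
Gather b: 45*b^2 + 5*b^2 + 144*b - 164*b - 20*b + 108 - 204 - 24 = 50*b^2 - 40*b - 120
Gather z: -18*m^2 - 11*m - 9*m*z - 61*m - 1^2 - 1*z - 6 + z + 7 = -18*m^2 - 9*m*z - 72*m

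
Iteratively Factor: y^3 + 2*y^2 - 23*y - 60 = (y + 3)*(y^2 - y - 20) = (y + 3)*(y + 4)*(y - 5)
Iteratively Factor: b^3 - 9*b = (b - 3)*(b^2 + 3*b) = b*(b - 3)*(b + 3)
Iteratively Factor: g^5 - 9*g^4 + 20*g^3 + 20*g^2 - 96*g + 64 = (g - 4)*(g^4 - 5*g^3 + 20*g - 16) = (g - 4)^2*(g^3 - g^2 - 4*g + 4) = (g - 4)^2*(g - 1)*(g^2 - 4) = (g - 4)^2*(g - 2)*(g - 1)*(g + 2)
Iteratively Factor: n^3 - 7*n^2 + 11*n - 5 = (n - 1)*(n^2 - 6*n + 5) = (n - 5)*(n - 1)*(n - 1)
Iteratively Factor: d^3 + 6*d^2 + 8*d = (d + 2)*(d^2 + 4*d) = d*(d + 2)*(d + 4)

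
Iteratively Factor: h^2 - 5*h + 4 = (h - 1)*(h - 4)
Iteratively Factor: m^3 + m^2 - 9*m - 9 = (m + 1)*(m^2 - 9) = (m + 1)*(m + 3)*(m - 3)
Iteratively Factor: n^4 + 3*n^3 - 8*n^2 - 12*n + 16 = (n - 2)*(n^3 + 5*n^2 + 2*n - 8) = (n - 2)*(n + 2)*(n^2 + 3*n - 4) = (n - 2)*(n + 2)*(n + 4)*(n - 1)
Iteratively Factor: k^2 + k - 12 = (k - 3)*(k + 4)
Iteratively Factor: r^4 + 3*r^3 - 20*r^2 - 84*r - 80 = (r + 4)*(r^3 - r^2 - 16*r - 20) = (r + 2)*(r + 4)*(r^2 - 3*r - 10) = (r - 5)*(r + 2)*(r + 4)*(r + 2)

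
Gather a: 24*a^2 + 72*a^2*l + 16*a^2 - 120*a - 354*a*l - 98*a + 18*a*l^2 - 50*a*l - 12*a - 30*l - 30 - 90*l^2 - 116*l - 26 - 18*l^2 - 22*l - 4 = a^2*(72*l + 40) + a*(18*l^2 - 404*l - 230) - 108*l^2 - 168*l - 60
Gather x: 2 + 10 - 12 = 0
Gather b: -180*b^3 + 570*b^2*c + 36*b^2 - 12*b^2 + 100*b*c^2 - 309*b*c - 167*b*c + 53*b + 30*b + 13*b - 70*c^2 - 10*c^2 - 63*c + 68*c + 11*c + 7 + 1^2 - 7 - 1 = -180*b^3 + b^2*(570*c + 24) + b*(100*c^2 - 476*c + 96) - 80*c^2 + 16*c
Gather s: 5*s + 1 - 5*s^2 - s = -5*s^2 + 4*s + 1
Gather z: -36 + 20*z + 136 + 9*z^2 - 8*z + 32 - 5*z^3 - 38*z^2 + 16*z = -5*z^3 - 29*z^2 + 28*z + 132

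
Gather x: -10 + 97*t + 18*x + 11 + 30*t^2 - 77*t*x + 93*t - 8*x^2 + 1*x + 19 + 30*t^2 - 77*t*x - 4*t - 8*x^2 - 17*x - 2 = 60*t^2 + 186*t - 16*x^2 + x*(2 - 154*t) + 18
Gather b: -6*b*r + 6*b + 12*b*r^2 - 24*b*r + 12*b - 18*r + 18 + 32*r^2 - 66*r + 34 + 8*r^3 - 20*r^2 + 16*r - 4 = b*(12*r^2 - 30*r + 18) + 8*r^3 + 12*r^2 - 68*r + 48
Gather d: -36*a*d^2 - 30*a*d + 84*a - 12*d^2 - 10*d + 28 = 84*a + d^2*(-36*a - 12) + d*(-30*a - 10) + 28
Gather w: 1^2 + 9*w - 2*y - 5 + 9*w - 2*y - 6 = 18*w - 4*y - 10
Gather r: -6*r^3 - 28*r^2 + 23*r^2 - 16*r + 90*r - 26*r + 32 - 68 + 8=-6*r^3 - 5*r^2 + 48*r - 28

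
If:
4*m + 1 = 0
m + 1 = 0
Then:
No Solution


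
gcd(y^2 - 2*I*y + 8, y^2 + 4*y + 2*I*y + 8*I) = y + 2*I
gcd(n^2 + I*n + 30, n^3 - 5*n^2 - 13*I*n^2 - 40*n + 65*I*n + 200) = n - 5*I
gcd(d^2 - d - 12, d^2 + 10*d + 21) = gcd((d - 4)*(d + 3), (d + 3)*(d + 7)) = d + 3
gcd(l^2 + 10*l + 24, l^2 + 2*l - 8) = l + 4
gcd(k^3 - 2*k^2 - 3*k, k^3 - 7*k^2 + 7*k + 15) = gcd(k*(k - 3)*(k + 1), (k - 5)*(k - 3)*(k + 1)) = k^2 - 2*k - 3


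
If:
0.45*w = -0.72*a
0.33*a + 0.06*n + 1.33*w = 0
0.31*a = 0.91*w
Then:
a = 0.00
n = 0.00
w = 0.00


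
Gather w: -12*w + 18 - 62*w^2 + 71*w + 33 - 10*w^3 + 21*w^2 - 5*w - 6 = -10*w^3 - 41*w^2 + 54*w + 45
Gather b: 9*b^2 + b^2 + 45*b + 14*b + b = 10*b^2 + 60*b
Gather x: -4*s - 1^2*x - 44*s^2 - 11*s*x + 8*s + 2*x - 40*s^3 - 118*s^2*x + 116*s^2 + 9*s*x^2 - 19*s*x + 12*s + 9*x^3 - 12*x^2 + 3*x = -40*s^3 + 72*s^2 + 16*s + 9*x^3 + x^2*(9*s - 12) + x*(-118*s^2 - 30*s + 4)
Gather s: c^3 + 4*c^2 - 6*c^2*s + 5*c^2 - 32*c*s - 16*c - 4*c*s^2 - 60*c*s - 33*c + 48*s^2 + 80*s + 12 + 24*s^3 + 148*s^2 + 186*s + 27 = c^3 + 9*c^2 - 49*c + 24*s^3 + s^2*(196 - 4*c) + s*(-6*c^2 - 92*c + 266) + 39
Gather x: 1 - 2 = -1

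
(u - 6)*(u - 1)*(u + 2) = u^3 - 5*u^2 - 8*u + 12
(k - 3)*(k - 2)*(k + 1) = k^3 - 4*k^2 + k + 6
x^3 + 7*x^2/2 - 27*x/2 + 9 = (x - 3/2)*(x - 1)*(x + 6)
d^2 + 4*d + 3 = (d + 1)*(d + 3)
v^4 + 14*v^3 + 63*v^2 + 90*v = v*(v + 3)*(v + 5)*(v + 6)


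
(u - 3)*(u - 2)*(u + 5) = u^3 - 19*u + 30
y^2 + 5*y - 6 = (y - 1)*(y + 6)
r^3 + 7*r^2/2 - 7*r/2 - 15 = (r - 2)*(r + 5/2)*(r + 3)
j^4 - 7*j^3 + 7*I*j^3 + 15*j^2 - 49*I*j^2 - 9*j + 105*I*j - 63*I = (j - 3)^2*(j - 1)*(j + 7*I)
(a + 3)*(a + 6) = a^2 + 9*a + 18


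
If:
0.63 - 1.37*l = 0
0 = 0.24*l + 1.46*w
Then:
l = 0.46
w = -0.08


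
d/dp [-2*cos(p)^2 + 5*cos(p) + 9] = (4*cos(p) - 5)*sin(p)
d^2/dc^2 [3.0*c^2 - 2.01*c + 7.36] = 6.00000000000000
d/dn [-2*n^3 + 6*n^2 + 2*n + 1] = -6*n^2 + 12*n + 2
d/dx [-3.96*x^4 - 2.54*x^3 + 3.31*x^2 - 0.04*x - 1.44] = -15.84*x^3 - 7.62*x^2 + 6.62*x - 0.04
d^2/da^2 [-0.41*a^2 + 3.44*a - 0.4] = -0.820000000000000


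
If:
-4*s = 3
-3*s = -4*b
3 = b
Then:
No Solution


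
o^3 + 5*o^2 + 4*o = o*(o + 1)*(o + 4)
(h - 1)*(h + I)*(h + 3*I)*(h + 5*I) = h^4 - h^3 + 9*I*h^3 - 23*h^2 - 9*I*h^2 + 23*h - 15*I*h + 15*I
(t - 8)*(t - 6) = t^2 - 14*t + 48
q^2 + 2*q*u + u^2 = (q + u)^2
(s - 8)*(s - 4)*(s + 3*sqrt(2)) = s^3 - 12*s^2 + 3*sqrt(2)*s^2 - 36*sqrt(2)*s + 32*s + 96*sqrt(2)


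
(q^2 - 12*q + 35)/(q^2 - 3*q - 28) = (q - 5)/(q + 4)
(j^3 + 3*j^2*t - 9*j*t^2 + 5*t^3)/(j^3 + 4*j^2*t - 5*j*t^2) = (j - t)/j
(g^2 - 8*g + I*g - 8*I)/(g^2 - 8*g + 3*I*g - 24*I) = (g + I)/(g + 3*I)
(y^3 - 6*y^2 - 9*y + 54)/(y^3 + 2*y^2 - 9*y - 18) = (y - 6)/(y + 2)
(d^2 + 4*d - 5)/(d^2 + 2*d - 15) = (d - 1)/(d - 3)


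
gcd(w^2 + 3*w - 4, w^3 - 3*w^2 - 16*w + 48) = w + 4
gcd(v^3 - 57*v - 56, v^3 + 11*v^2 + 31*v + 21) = v^2 + 8*v + 7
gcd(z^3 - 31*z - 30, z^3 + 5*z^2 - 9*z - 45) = z + 5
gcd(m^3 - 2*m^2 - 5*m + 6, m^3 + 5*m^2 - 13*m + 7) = m - 1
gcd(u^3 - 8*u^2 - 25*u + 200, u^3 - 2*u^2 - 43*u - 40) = u^2 - 3*u - 40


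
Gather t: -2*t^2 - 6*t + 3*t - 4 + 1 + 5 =-2*t^2 - 3*t + 2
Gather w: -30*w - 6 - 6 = -30*w - 12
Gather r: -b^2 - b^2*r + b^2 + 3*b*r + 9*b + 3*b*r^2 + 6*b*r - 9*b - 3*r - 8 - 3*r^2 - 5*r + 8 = r^2*(3*b - 3) + r*(-b^2 + 9*b - 8)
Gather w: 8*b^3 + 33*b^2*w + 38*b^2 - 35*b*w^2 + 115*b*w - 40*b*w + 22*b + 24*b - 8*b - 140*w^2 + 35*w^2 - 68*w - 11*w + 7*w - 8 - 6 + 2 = 8*b^3 + 38*b^2 + 38*b + w^2*(-35*b - 105) + w*(33*b^2 + 75*b - 72) - 12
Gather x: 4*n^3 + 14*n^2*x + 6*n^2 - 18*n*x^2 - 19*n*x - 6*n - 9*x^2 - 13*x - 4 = 4*n^3 + 6*n^2 - 6*n + x^2*(-18*n - 9) + x*(14*n^2 - 19*n - 13) - 4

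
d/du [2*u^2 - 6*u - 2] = 4*u - 6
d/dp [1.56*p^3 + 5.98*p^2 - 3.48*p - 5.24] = 4.68*p^2 + 11.96*p - 3.48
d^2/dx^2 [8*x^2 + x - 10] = 16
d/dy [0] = 0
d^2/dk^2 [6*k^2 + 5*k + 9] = 12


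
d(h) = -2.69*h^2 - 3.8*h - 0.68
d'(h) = -5.38*h - 3.8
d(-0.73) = 0.66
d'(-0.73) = 0.13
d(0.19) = -1.50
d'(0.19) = -4.82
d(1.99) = -18.89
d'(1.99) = -14.51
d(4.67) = -77.09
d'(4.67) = -28.92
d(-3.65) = -22.65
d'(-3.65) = 15.84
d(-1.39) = -0.60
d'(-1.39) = 3.68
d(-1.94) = -3.43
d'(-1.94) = 6.64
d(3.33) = -43.16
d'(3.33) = -21.72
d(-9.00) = -184.37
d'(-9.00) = 44.62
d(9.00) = -252.77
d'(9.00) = -52.22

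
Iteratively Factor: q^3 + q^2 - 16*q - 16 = (q - 4)*(q^2 + 5*q + 4) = (q - 4)*(q + 4)*(q + 1)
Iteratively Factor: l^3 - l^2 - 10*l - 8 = (l + 1)*(l^2 - 2*l - 8) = (l - 4)*(l + 1)*(l + 2)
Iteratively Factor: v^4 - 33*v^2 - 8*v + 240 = (v + 4)*(v^3 - 4*v^2 - 17*v + 60) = (v + 4)^2*(v^2 - 8*v + 15) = (v - 5)*(v + 4)^2*(v - 3)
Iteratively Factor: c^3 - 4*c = (c + 2)*(c^2 - 2*c) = (c - 2)*(c + 2)*(c)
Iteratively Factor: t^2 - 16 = (t - 4)*(t + 4)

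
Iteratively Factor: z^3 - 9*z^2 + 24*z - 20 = (z - 5)*(z^2 - 4*z + 4) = (z - 5)*(z - 2)*(z - 2)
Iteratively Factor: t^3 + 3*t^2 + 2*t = (t)*(t^2 + 3*t + 2) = t*(t + 1)*(t + 2)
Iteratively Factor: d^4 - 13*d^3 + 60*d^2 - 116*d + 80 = (d - 2)*(d^3 - 11*d^2 + 38*d - 40) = (d - 2)^2*(d^2 - 9*d + 20) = (d - 4)*(d - 2)^2*(d - 5)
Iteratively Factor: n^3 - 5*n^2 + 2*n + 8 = (n + 1)*(n^2 - 6*n + 8) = (n - 4)*(n + 1)*(n - 2)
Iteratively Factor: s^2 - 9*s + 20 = (s - 4)*(s - 5)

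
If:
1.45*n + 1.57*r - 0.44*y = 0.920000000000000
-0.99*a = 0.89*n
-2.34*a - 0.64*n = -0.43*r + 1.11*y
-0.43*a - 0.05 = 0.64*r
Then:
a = -0.54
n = 0.60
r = 0.28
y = 0.90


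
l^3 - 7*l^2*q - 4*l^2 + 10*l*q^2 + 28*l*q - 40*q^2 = (l - 4)*(l - 5*q)*(l - 2*q)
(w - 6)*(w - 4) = w^2 - 10*w + 24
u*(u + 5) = u^2 + 5*u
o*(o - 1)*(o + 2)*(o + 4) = o^4 + 5*o^3 + 2*o^2 - 8*o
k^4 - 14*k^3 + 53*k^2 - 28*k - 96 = (k - 8)*(k - 4)*(k - 3)*(k + 1)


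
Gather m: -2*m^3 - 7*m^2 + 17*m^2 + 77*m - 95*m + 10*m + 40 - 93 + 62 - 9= -2*m^3 + 10*m^2 - 8*m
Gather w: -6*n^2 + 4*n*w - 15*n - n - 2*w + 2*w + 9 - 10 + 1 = -6*n^2 + 4*n*w - 16*n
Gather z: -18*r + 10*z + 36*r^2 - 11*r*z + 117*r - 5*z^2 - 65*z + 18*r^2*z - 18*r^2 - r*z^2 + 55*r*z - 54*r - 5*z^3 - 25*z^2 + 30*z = 18*r^2 + 45*r - 5*z^3 + z^2*(-r - 30) + z*(18*r^2 + 44*r - 25)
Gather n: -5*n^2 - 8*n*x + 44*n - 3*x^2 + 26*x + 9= -5*n^2 + n*(44 - 8*x) - 3*x^2 + 26*x + 9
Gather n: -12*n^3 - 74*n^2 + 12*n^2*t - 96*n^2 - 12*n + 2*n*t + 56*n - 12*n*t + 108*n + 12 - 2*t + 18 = -12*n^3 + n^2*(12*t - 170) + n*(152 - 10*t) - 2*t + 30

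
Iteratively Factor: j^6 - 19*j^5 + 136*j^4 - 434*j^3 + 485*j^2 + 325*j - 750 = (j + 1)*(j^5 - 20*j^4 + 156*j^3 - 590*j^2 + 1075*j - 750) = (j - 3)*(j + 1)*(j^4 - 17*j^3 + 105*j^2 - 275*j + 250) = (j - 5)*(j - 3)*(j + 1)*(j^3 - 12*j^2 + 45*j - 50) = (j - 5)^2*(j - 3)*(j + 1)*(j^2 - 7*j + 10) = (j - 5)^2*(j - 3)*(j - 2)*(j + 1)*(j - 5)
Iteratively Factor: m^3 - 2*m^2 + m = (m)*(m^2 - 2*m + 1) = m*(m - 1)*(m - 1)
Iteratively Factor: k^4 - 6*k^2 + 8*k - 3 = (k - 1)*(k^3 + k^2 - 5*k + 3) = (k - 1)^2*(k^2 + 2*k - 3) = (k - 1)^3*(k + 3)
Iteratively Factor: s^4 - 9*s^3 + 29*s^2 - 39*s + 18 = (s - 3)*(s^3 - 6*s^2 + 11*s - 6) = (s - 3)*(s - 2)*(s^2 - 4*s + 3) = (s - 3)^2*(s - 2)*(s - 1)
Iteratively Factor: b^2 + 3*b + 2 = (b + 1)*(b + 2)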